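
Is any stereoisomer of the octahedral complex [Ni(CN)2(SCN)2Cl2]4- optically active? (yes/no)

An octahedron has six vertices in three trans pairs; every non-trans pair is cis.
Systematic placement gives 5 geometric isomers: CN trans, SCN trans, Cl trans; CN trans, SCN cis, Cl cis; CN cis, SCN trans, Cl cis; CN cis, SCN cis, Cl cis (chiral); CN cis, SCN cis, Cl trans.
One of these lacks any improper symmetry element and so occurs as an enantiomeric pair, giving 5 + 1 = 6 stereoisomers in total.

yes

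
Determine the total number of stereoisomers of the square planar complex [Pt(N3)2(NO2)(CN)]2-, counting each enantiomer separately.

2

In a square planar complex each vertex has one trans partner and two cis neighbours.
There are 2 geometric isomers: N3 cis; N3 trans.
Each arrangement has an internal mirror plane or centre of symmetry, so none is chiral.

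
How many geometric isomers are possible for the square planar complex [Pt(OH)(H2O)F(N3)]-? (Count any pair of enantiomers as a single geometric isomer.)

3

In a square planar complex each vertex has one trans partner and two cis neighbours.
There are 3 geometric isomers: (F/N3 trans, H2O/OH trans); (F/OH trans, H2O/N3 trans); (F/H2O trans, N3/OH trans).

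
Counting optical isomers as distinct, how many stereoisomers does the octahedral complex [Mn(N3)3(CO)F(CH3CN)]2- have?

The six octahedral sites form three mutually perpendicular trans pairs.
Working through the distinct placements yields 4 geometric isomers: N3 mer (3 arrangements); N3 fac (chiral).
One of these lacks any improper symmetry element and so occurs as an enantiomeric pair, giving 4 + 1 = 5 stereoisomers in total.

5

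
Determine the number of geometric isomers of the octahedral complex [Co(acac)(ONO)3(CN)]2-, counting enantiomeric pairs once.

In an octahedral complex each vertex has one trans partner and four cis neighbours.
Each acac is bidentate and must span two cis positions.
Working through the distinct placements yields 2 geometric isomers: ONO fac; ONO mer.

2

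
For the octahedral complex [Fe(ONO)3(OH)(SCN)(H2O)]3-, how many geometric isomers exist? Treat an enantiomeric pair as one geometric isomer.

An octahedron has six vertices in three trans pairs; every non-trans pair is cis.
Working through the distinct placements yields 4 geometric isomers: ONO mer (3 arrangements); ONO fac (chiral).

4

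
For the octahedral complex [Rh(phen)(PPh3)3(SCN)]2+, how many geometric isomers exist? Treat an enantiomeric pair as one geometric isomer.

An octahedron has six vertices in three trans pairs; every non-trans pair is cis.
Each phen is bidentate and must span two cis positions.
Systematic placement gives 2 geometric isomers: PPh3 mer; PPh3 fac.

2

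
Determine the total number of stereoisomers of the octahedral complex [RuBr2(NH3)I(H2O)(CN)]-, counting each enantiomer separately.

An octahedron has six vertices in three trans pairs; every non-trans pair is cis.
Exhaustive case analysis gives 9 geometric isomers.
Of these, 6 lack any improper symmetry element and so occur as enantiomeric pairs, giving 9 + 6 = 15 stereoisomers in total.

15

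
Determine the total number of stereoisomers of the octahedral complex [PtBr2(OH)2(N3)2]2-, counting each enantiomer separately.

6

In an octahedral complex each vertex has one trans partner and four cis neighbours.
Working through the distinct placements yields 5 geometric isomers: Br trans, OH trans, N3 trans; Br trans, OH cis, N3 cis; Br cis, OH trans, N3 cis; Br cis, OH cis, N3 cis (chiral); Br cis, OH cis, N3 trans.
One of these lacks any improper symmetry element and so occurs as an enantiomeric pair, giving 5 + 1 = 6 stereoisomers in total.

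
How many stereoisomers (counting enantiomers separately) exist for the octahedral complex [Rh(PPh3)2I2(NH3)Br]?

8

The distinct arrangements are (6 in all): PPh3 trans, I cis; PPh3 cis, I cis (3 arrangements, 2 chiral); PPh3 trans, I trans; PPh3 cis, I trans.
Of these, 2 lack any improper symmetry element and so occur as enantiomeric pairs, giving 6 + 2 = 8 stereoisomers in total.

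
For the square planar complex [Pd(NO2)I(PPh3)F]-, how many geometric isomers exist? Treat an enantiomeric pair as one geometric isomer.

3

The distinct arrangements are (3 in all): (F/NO2 trans, I/PPh3 trans); (F/PPh3 trans, I/NO2 trans); (F/I trans, NO2/PPh3 trans).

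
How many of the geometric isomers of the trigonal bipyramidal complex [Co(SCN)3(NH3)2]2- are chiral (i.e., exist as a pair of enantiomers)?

0

In a trigonal bipyramid the two axial positions differ from the three equatorial ones.
Systematic placement gives 3 geometric isomers: NH3 both axial; NH3 one axial, one equatorial; NH3 both equatorial.
Each arrangement has an internal mirror plane or centre of symmetry, so none is chiral.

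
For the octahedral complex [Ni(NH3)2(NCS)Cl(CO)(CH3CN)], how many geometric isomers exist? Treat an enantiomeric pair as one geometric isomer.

9

In an octahedral complex each vertex has one trans partner and four cis neighbours.
Placing the ligands in turn and identifying arrangements related by rotation or reflection leaves 9 distinct geometric isomers.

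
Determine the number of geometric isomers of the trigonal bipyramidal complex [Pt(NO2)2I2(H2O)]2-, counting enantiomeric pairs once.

5

In a trigonal bipyramid the two axial positions differ from the three equatorial ones.
Placing the ligands in turn and identifying arrangements related by rotation or reflection leaves 5 distinct geometric isomers.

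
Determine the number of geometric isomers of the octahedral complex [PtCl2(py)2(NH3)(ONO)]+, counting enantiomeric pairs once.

In an octahedral complex each vertex has one trans partner and four cis neighbours.
The distinct arrangements are (6 in all): Cl trans, py trans; Cl trans, py cis; Cl cis, py trans; Cl cis, py cis (3 arrangements, 2 chiral).

6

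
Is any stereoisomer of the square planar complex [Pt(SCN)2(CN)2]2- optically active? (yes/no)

In a square planar complex each vertex has one trans partner and two cis neighbours.
Working through the distinct placements yields 2 geometric isomers: SCN cis; SCN trans.
Each arrangement has an internal mirror plane or centre of symmetry, so none is chiral.

no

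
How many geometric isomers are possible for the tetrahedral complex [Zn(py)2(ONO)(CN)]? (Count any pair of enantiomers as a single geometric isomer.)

1

All four vertices of a tetrahedron are equivalent and mutually adjacent, so cis/trans isomerism cannot arise.
Only one geometric arrangement is possible.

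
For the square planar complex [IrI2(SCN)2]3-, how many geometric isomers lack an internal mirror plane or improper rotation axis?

In a square planar complex each vertex has one trans partner and two cis neighbours.
There are 2 geometric isomers: I cis; I trans.
Each arrangement has an internal mirror plane or centre of symmetry, so none is chiral.

0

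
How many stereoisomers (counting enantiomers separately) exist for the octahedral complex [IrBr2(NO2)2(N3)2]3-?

6

An octahedron has six vertices in three trans pairs; every non-trans pair is cis.
Working through the distinct placements yields 5 geometric isomers: Br trans, NO2 trans, N3 trans; Br trans, NO2 cis, N3 cis; Br cis, NO2 trans, N3 cis; Br cis, NO2 cis, N3 cis (chiral); Br cis, NO2 cis, N3 trans.
One of these lacks any improper symmetry element and so occurs as an enantiomeric pair, giving 5 + 1 = 6 stereoisomers in total.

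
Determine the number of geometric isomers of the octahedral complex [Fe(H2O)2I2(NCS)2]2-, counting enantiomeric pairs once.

5

The six octahedral sites form three mutually perpendicular trans pairs.
There are 5 geometric isomers: H2O trans, I trans, NCS trans; H2O trans, I cis, NCS cis; H2O cis, I cis, NCS trans; H2O cis, I cis, NCS cis (chiral); H2O cis, I trans, NCS cis.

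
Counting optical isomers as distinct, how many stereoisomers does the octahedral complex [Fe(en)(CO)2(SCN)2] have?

Each en is bidentate and must span two cis positions.
There are 3 geometric isomers: CO trans, SCN cis; CO cis, SCN cis (chiral); CO cis, SCN trans.
One of these lacks any improper symmetry element and so occurs as an enantiomeric pair, giving 3 + 1 = 4 stereoisomers in total.

4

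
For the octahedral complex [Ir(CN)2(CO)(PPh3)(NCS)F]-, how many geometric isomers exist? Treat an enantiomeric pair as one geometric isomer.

9

Exhaustive case analysis gives 9 geometric isomers.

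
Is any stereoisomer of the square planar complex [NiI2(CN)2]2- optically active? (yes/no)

no

In a square planar complex each vertex has one trans partner and two cis neighbours.
There are 2 geometric isomers: I cis; I trans.
Each arrangement has an internal mirror plane or centre of symmetry, so none is chiral.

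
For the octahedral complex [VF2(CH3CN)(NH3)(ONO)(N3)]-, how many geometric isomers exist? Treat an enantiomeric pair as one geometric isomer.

In an octahedral complex each vertex has one trans partner and four cis neighbours.
Exhaustive case analysis gives 9 geometric isomers.

9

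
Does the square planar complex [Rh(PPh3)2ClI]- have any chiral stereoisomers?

no

In a square planar complex each vertex has one trans partner and two cis neighbours.
The distinct arrangements are (2 in all): PPh3 cis; PPh3 trans.
Each arrangement has an internal mirror plane or centre of symmetry, so none is chiral.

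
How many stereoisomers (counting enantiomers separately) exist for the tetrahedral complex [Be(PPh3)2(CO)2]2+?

All four vertices of a tetrahedron are equivalent and mutually adjacent, so cis/trans isomerism cannot arise.
Only one geometric arrangement is possible.

1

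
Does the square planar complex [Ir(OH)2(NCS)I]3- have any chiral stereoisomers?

no

A square has two trans pairs of vertices; adjacent vertices are cis.
Systematic placement gives 2 geometric isomers: OH cis; OH trans.
Each arrangement has an internal mirror plane or centre of symmetry, so none is chiral.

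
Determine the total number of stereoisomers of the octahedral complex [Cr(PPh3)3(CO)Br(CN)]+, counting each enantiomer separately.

5

Systematic placement gives 4 geometric isomers: PPh3 mer (3 arrangements); PPh3 fac (chiral).
One of these lacks any improper symmetry element and so occurs as an enantiomeric pair, giving 4 + 1 = 5 stereoisomers in total.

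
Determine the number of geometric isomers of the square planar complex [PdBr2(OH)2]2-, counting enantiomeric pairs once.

2

Working through the distinct placements yields 2 geometric isomers: Br cis; Br trans.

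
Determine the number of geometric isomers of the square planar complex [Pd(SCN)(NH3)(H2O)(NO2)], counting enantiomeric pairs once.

A square has two trans pairs of vertices; adjacent vertices are cis.
There are 3 geometric isomers: (H2O/NO2 trans, NH3/SCN trans); (H2O/SCN trans, NH3/NO2 trans); (H2O/NH3 trans, NO2/SCN trans).

3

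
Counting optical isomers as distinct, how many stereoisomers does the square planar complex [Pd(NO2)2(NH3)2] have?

2

A square has two trans pairs of vertices; adjacent vertices are cis.
There are 2 geometric isomers: NO2 cis; NO2 trans.
Each arrangement has an internal mirror plane or centre of symmetry, so none is chiral.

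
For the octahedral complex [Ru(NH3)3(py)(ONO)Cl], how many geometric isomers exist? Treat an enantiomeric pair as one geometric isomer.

The six octahedral sites form three mutually perpendicular trans pairs.
Systematic placement gives 4 geometric isomers: NH3 mer (3 arrangements); NH3 fac (chiral).

4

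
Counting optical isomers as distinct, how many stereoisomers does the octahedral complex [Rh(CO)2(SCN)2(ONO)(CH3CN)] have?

The six octahedral sites form three mutually perpendicular trans pairs.
Systematic placement gives 6 geometric isomers: CO cis, SCN trans; CO cis, SCN cis (3 arrangements, 2 chiral); CO trans, SCN trans; CO trans, SCN cis.
Of these, 2 lack any improper symmetry element and so occur as enantiomeric pairs, giving 6 + 2 = 8 stereoisomers in total.

8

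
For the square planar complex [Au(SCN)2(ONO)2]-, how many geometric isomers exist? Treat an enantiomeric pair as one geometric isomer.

2

A square has two trans pairs of vertices; adjacent vertices are cis.
There are 2 geometric isomers: SCN cis; SCN trans.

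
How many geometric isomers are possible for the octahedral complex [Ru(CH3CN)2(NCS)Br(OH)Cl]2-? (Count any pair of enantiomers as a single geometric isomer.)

The six octahedral sites form three mutually perpendicular trans pairs.
Systematic enumeration (placing each ligand type in turn and discarding arrangements equivalent by rotation or reflection) gives 9 geometric isomers.

9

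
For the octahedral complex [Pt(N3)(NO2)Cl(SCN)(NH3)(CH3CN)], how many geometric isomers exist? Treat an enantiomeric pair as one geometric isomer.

In an octahedral complex each vertex has one trans partner and four cis neighbours.
Placing the ligands in turn and identifying arrangements related by rotation or reflection leaves 15 distinct geometric isomers.

15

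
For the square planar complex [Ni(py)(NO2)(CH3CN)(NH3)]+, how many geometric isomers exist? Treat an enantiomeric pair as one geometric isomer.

3

In a square planar complex each vertex has one trans partner and two cis neighbours.
There are 3 geometric isomers: (CH3CN/NO2 trans, NH3/py trans); (CH3CN/py trans, NH3/NO2 trans); (CH3CN/NH3 trans, NO2/py trans).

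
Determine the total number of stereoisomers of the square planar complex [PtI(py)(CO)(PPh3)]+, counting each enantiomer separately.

3

In a square planar complex each vertex has one trans partner and two cis neighbours.
Working through the distinct placements yields 3 geometric isomers: (CO/PPh3 trans, I/py trans); (CO/py trans, I/PPh3 trans); (CO/I trans, PPh3/py trans).
Each arrangement has an internal mirror plane or centre of symmetry, so none is chiral.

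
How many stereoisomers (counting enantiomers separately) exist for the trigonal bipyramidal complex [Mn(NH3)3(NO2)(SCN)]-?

In a trigonal bipyramid the two axial positions differ from the three equatorial ones.
Working through the distinct placements yields 4 geometric isomers: NO2 equatorial, SCN equatorial; NO2 axial, SCN equatorial; NO2 equatorial, SCN axial; NO2 axial, SCN axial.
Each arrangement has an internal mirror plane or centre of symmetry, so none is chiral.

4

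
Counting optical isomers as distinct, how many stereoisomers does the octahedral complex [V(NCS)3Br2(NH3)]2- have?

3

In an octahedral complex each vertex has one trans partner and four cis neighbours.
The distinct arrangements are (3 in all): NCS mer, Br trans; NCS fac, Br cis; NCS mer, Br cis.
Each arrangement has an internal mirror plane or centre of symmetry, so none is chiral.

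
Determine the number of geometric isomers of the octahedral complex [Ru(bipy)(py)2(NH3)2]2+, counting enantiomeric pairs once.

3

The six octahedral sites form three mutually perpendicular trans pairs.
Each bipy is bidentate and must span two cis positions.
Working through the distinct placements yields 3 geometric isomers: py cis, NH3 trans; py trans, NH3 cis; py cis, NH3 cis (chiral).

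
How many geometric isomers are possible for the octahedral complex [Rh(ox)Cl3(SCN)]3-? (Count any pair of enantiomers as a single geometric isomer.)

2

The six octahedral sites form three mutually perpendicular trans pairs.
Each ox is bidentate and must span two cis positions.
The distinct arrangements are (2 in all): Cl mer; Cl fac.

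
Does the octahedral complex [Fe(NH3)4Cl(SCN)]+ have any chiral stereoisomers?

no

An octahedron has six vertices in three trans pairs; every non-trans pair is cis.
The distinct arrangements are (2 in all): Cl and SCN mutually cis; Cl and SCN mutually trans.
Each arrangement has an internal mirror plane or centre of symmetry, so none is chiral.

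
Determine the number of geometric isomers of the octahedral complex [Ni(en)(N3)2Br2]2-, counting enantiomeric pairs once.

3

Each en is bidentate and must span two cis positions.
The distinct arrangements are (3 in all): N3 cis, Br trans; N3 cis, Br cis (chiral); N3 trans, Br cis.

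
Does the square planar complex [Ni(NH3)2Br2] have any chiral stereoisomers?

In a square planar complex each vertex has one trans partner and two cis neighbours.
Systematic placement gives 2 geometric isomers: NH3 cis; NH3 trans.
Each arrangement has an internal mirror plane or centre of symmetry, so none is chiral.

no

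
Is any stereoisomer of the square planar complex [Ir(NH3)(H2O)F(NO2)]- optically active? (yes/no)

no

A square has two trans pairs of vertices; adjacent vertices are cis.
There are 3 geometric isomers: (F/NH3 trans, H2O/NO2 trans); (F/NO2 trans, H2O/NH3 trans); (F/H2O trans, NH3/NO2 trans).
Each arrangement has an internal mirror plane or centre of symmetry, so none is chiral.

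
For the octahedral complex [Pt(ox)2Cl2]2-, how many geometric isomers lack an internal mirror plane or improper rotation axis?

The six octahedral sites form three mutually perpendicular trans pairs.
Each ox is bidentate and must span two cis positions.
There are 2 geometric isomers: Cl trans; Cl cis (chiral).
One of these lacks any improper symmetry element and so occurs as an enantiomeric pair, giving 2 + 1 = 3 stereoisomers in total.

1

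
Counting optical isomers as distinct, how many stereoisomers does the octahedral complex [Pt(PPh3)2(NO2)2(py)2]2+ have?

6

In an octahedral complex each vertex has one trans partner and four cis neighbours.
Systematic placement gives 5 geometric isomers: PPh3 trans, NO2 trans, py trans; PPh3 cis, NO2 trans, py cis; PPh3 cis, NO2 cis, py trans; PPh3 cis, NO2 cis, py cis (chiral); PPh3 trans, NO2 cis, py cis.
One of these lacks any improper symmetry element and so occurs as an enantiomeric pair, giving 5 + 1 = 6 stereoisomers in total.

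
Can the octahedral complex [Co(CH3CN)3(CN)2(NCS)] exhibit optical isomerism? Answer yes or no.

no

The distinct arrangements are (3 in all): CH3CN mer, CN cis; CH3CN mer, CN trans; CH3CN fac, CN cis.
Each arrangement has an internal mirror plane or centre of symmetry, so none is chiral.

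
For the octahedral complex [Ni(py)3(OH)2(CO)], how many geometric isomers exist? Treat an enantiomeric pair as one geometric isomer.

Working through the distinct placements yields 3 geometric isomers: py mer, OH cis; py mer, OH trans; py fac, OH cis.

3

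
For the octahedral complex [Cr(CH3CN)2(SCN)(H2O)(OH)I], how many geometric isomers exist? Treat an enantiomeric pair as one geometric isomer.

9

In an octahedral complex each vertex has one trans partner and four cis neighbours.
Exhaustive case analysis gives 9 geometric isomers.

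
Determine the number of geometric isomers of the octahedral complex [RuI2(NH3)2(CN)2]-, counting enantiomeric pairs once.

The six octahedral sites form three mutually perpendicular trans pairs.
Working through the distinct placements yields 5 geometric isomers: I trans, NH3 trans, CN trans; I cis, NH3 cis, CN trans; I cis, NH3 trans, CN cis; I cis, NH3 cis, CN cis (chiral); I trans, NH3 cis, CN cis.

5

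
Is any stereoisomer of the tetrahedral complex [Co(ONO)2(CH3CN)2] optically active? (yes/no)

no

In a tetrahedral complex all four positions are equivalent and every pair of ligands is adjacent — there is no cis/trans distinction.
Only one geometric arrangement is possible.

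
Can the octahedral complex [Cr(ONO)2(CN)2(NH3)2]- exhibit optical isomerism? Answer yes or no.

yes

In an octahedral complex each vertex has one trans partner and four cis neighbours.
There are 5 geometric isomers: ONO trans, CN trans, NH3 trans; ONO cis, CN trans, NH3 cis; ONO trans, CN cis, NH3 cis; ONO cis, CN cis, NH3 cis (chiral); ONO cis, CN cis, NH3 trans.
One of these lacks any improper symmetry element and so occurs as an enantiomeric pair, giving 5 + 1 = 6 stereoisomers in total.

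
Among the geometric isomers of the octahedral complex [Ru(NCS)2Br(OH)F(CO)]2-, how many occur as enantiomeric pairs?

The six octahedral sites form three mutually perpendicular trans pairs.
Systematic enumeration (placing each ligand type in turn and discarding arrangements equivalent by rotation or reflection) gives 9 geometric isomers.
Of these, 6 lack any improper symmetry element and so occur as enantiomeric pairs, giving 9 + 6 = 15 stereoisomers in total.

6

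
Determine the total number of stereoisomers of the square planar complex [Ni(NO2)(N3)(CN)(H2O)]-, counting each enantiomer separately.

3

In a square planar complex each vertex has one trans partner and two cis neighbours.
Systematic placement gives 3 geometric isomers: (CN/N3 trans, H2O/NO2 trans); (CN/NO2 trans, H2O/N3 trans); (CN/H2O trans, N3/NO2 trans).
Each arrangement has an internal mirror plane or centre of symmetry, so none is chiral.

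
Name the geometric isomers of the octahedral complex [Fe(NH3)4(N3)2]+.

cis and trans

In an octahedral complex each vertex has one trans partner and four cis neighbours.
There are 2 geometric isomers: N3 trans; N3 cis.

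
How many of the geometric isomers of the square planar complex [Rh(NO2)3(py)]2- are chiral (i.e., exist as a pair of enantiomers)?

0

In a square planar complex each vertex has one trans partner and two cis neighbours.
Only one geometric arrangement is possible.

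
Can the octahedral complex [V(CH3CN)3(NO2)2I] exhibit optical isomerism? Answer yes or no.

The six octahedral sites form three mutually perpendicular trans pairs.
There are 3 geometric isomers: CH3CN mer, NO2 trans; CH3CN mer, NO2 cis; CH3CN fac, NO2 cis.
Each arrangement has an internal mirror plane or centre of symmetry, so none is chiral.

no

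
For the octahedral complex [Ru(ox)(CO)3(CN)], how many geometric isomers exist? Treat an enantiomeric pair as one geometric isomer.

An octahedron has six vertices in three trans pairs; every non-trans pair is cis.
Each ox is bidentate and must span two cis positions.
Systematic placement gives 2 geometric isomers: CO fac; CO mer.

2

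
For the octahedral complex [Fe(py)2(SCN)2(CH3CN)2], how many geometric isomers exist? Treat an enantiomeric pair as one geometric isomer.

In an octahedral complex each vertex has one trans partner and four cis neighbours.
Working through the distinct placements yields 5 geometric isomers: py trans, SCN trans, CH3CN trans; py cis, SCN cis, CH3CN trans; py trans, SCN cis, CH3CN cis; py cis, SCN cis, CH3CN cis (chiral); py cis, SCN trans, CH3CN cis.

5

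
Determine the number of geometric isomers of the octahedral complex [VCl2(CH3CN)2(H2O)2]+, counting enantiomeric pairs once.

5

The six octahedral sites form three mutually perpendicular trans pairs.
The distinct arrangements are (5 in all): Cl trans, CH3CN trans, H2O trans; Cl cis, CH3CN trans, H2O cis; Cl cis, CH3CN cis, H2O trans; Cl cis, CH3CN cis, H2O cis (chiral); Cl trans, CH3CN cis, H2O cis.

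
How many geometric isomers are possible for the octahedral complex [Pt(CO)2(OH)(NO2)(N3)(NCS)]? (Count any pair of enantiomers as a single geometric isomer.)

In an octahedral complex each vertex has one trans partner and four cis neighbours.
Exhaustive case analysis gives 9 geometric isomers.

9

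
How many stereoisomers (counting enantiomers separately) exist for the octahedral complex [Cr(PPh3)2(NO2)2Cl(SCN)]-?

An octahedron has six vertices in three trans pairs; every non-trans pair is cis.
Working through the distinct placements yields 6 geometric isomers: PPh3 cis, NO2 cis (3 arrangements, 2 chiral); PPh3 trans, NO2 cis; PPh3 cis, NO2 trans; PPh3 trans, NO2 trans.
Of these, 2 lack any improper symmetry element and so occur as enantiomeric pairs, giving 6 + 2 = 8 stereoisomers in total.

8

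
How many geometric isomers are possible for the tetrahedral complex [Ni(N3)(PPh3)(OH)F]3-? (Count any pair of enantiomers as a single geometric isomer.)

Only one geometric arrangement is possible; it has no improper symmetry element, so it exists as a pair of enantiomers (2 stereoisomers).

1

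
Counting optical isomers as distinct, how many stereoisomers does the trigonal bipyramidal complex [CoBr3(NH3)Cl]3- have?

In a trigonal bipyramid the two axial positions differ from the three equatorial ones.
There are 4 geometric isomers: NH3 equatorial, Cl equatorial; NH3 equatorial, Cl axial; NH3 axial, Cl equatorial; NH3 axial, Cl axial.
Each arrangement has an internal mirror plane or centre of symmetry, so none is chiral.

4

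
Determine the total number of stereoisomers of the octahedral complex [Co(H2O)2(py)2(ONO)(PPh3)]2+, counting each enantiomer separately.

The six octahedral sites form three mutually perpendicular trans pairs.
Systematic placement gives 6 geometric isomers: H2O trans, py trans; H2O trans, py cis; H2O cis, py trans; H2O cis, py cis (3 arrangements, 2 chiral).
Of these, 2 lack any improper symmetry element and so occur as enantiomeric pairs, giving 6 + 2 = 8 stereoisomers in total.

8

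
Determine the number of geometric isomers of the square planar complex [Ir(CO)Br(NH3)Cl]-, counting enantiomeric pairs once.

A square has two trans pairs of vertices; adjacent vertices are cis.
The distinct arrangements are (3 in all): (Br/Cl trans, CO/NH3 trans); (Br/NH3 trans, CO/Cl trans); (Br/CO trans, Cl/NH3 trans).

3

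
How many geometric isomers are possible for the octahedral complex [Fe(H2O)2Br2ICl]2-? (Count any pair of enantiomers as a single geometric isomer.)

6

The six octahedral sites form three mutually perpendicular trans pairs.
The distinct arrangements are (6 in all): H2O cis, Br trans; H2O trans, Br trans; H2O cis, Br cis (3 arrangements, 2 chiral); H2O trans, Br cis.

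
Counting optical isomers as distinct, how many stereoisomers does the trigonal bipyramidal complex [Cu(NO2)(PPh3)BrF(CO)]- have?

20

In a trigonal bipyramid the two axial positions differ from the three equatorial ones.
Placing the ligands in turn and identifying arrangements related by rotation or reflection leaves 10 distinct geometric isomers.
Of these, 10 lack any improper symmetry element and so occur as enantiomeric pairs, giving 10 + 10 = 20 stereoisomers in total.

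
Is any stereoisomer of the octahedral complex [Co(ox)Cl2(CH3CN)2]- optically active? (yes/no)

yes

The six octahedral sites form three mutually perpendicular trans pairs.
Each ox is bidentate and must span two cis positions.
There are 3 geometric isomers: Cl cis, CH3CN trans; Cl cis, CH3CN cis (chiral); Cl trans, CH3CN cis.
One of these lacks any improper symmetry element and so occurs as an enantiomeric pair, giving 3 + 1 = 4 stereoisomers in total.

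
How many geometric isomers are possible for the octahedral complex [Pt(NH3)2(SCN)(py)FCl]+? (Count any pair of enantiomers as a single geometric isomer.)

In an octahedral complex each vertex has one trans partner and four cis neighbours.
Exhaustive case analysis gives 9 geometric isomers.

9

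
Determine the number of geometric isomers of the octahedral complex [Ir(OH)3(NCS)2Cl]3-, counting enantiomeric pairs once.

3

In an octahedral complex each vertex has one trans partner and four cis neighbours.
Systematic placement gives 3 geometric isomers: OH mer, NCS cis; OH mer, NCS trans; OH fac, NCS cis.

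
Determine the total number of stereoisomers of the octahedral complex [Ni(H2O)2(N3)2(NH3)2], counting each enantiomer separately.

An octahedron has six vertices in three trans pairs; every non-trans pair is cis.
Working through the distinct placements yields 5 geometric isomers: H2O trans, N3 trans, NH3 trans; H2O trans, N3 cis, NH3 cis; H2O cis, N3 cis, NH3 trans; H2O cis, N3 cis, NH3 cis (chiral); H2O cis, N3 trans, NH3 cis.
One of these lacks any improper symmetry element and so occurs as an enantiomeric pair, giving 5 + 1 = 6 stereoisomers in total.

6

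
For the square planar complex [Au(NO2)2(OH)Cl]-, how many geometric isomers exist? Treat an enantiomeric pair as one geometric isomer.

2

In a square planar complex each vertex has one trans partner and two cis neighbours.
The distinct arrangements are (2 in all): NO2 cis; NO2 trans.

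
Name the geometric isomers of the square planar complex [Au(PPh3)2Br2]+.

There are 2 geometric isomers: PPh3 cis; PPh3 trans.

cis and trans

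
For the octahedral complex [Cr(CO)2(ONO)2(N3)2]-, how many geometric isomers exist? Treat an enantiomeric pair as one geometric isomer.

5

The six octahedral sites form three mutually perpendicular trans pairs.
Systematic placement gives 5 geometric isomers: CO trans, ONO trans, N3 trans; CO trans, ONO cis, N3 cis; CO cis, ONO trans, N3 cis; CO cis, ONO cis, N3 cis (chiral); CO cis, ONO cis, N3 trans.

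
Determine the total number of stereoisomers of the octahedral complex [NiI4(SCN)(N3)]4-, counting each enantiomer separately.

Working through the distinct placements yields 2 geometric isomers: SCN and N3 mutually trans; SCN and N3 mutually cis.
Each arrangement has an internal mirror plane or centre of symmetry, so none is chiral.

2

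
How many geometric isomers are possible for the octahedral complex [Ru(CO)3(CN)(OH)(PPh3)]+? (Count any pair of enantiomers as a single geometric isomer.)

In an octahedral complex each vertex has one trans partner and four cis neighbours.
Working through the distinct placements yields 4 geometric isomers: CO mer (3 arrangements); CO fac (chiral).

4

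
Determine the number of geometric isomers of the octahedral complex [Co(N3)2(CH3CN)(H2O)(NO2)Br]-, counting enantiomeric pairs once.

An octahedron has six vertices in three trans pairs; every non-trans pair is cis.
Exhaustive case analysis gives 9 geometric isomers.

9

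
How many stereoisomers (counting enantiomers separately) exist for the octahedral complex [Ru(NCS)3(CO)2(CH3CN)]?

3

An octahedron has six vertices in three trans pairs; every non-trans pair is cis.
Working through the distinct placements yields 3 geometric isomers: NCS mer, CO cis; NCS mer, CO trans; NCS fac, CO cis.
Each arrangement has an internal mirror plane or centre of symmetry, so none is chiral.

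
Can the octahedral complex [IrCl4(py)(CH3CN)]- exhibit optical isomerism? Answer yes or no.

Systematic placement gives 2 geometric isomers: py and CH3CN mutually cis; py and CH3CN mutually trans.
Each arrangement has an internal mirror plane or centre of symmetry, so none is chiral.

no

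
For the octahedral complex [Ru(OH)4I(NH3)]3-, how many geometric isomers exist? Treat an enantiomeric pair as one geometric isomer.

An octahedron has six vertices in three trans pairs; every non-trans pair is cis.
Working through the distinct placements yields 2 geometric isomers: I and NH3 mutually trans; I and NH3 mutually cis.

2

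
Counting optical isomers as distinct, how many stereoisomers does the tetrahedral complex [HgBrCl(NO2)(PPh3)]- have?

2

All four vertices of a tetrahedron are equivalent and mutually adjacent, so cis/trans isomerism cannot arise.
Only one geometric arrangement is possible; it has no improper symmetry element, so it exists as a pair of enantiomers (2 stereoisomers).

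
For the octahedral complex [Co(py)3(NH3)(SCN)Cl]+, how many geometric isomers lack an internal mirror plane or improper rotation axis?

1

An octahedron has six vertices in three trans pairs; every non-trans pair is cis.
There are 4 geometric isomers: py mer (3 arrangements); py fac (chiral).
One of these lacks any improper symmetry element and so occurs as an enantiomeric pair, giving 4 + 1 = 5 stereoisomers in total.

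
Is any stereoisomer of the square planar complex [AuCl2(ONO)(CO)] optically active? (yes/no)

Working through the distinct placements yields 2 geometric isomers: Cl cis; Cl trans.
Each arrangement has an internal mirror plane or centre of symmetry, so none is chiral.

no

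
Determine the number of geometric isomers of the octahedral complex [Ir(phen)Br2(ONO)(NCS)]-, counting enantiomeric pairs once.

4

The six octahedral sites form three mutually perpendicular trans pairs.
Each phen is bidentate and must span two cis positions.
Working through the distinct placements yields 4 geometric isomers: Br trans; Br cis (3 arrangements, 2 chiral).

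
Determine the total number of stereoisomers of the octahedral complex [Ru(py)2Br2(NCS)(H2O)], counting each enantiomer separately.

8

The six octahedral sites form three mutually perpendicular trans pairs.
Working through the distinct placements yields 6 geometric isomers: py trans, Br trans; py cis, Br trans; py trans, Br cis; py cis, Br cis (3 arrangements, 2 chiral).
Of these, 2 lack any improper symmetry element and so occur as enantiomeric pairs, giving 6 + 2 = 8 stereoisomers in total.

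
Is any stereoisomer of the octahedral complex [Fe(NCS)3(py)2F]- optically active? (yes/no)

In an octahedral complex each vertex has one trans partner and four cis neighbours.
There are 3 geometric isomers: NCS mer, py trans; NCS fac, py cis; NCS mer, py cis.
Each arrangement has an internal mirror plane or centre of symmetry, so none is chiral.

no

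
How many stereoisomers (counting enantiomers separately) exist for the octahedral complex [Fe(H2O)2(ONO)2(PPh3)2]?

The distinct arrangements are (5 in all): H2O trans, ONO trans, PPh3 trans; H2O trans, ONO cis, PPh3 cis; H2O cis, ONO cis, PPh3 trans; H2O cis, ONO cis, PPh3 cis (chiral); H2O cis, ONO trans, PPh3 cis.
One of these lacks any improper symmetry element and so occurs as an enantiomeric pair, giving 5 + 1 = 6 stereoisomers in total.

6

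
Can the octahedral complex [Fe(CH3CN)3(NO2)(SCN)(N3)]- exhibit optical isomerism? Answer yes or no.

yes

The six octahedral sites form three mutually perpendicular trans pairs.
Systematic placement gives 4 geometric isomers: CH3CN mer (3 arrangements); CH3CN fac (chiral).
One of these lacks any improper symmetry element and so occurs as an enantiomeric pair, giving 4 + 1 = 5 stereoisomers in total.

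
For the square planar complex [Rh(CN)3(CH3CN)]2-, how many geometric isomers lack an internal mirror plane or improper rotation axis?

0

A square has two trans pairs of vertices; adjacent vertices are cis.
Only one geometric arrangement is possible.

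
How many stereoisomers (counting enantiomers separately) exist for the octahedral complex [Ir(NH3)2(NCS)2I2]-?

Systematic placement gives 5 geometric isomers: NH3 trans, NCS trans, I trans; NH3 cis, NCS cis, I trans; NH3 trans, NCS cis, I cis; NH3 cis, NCS cis, I cis (chiral); NH3 cis, NCS trans, I cis.
One of these lacks any improper symmetry element and so occurs as an enantiomeric pair, giving 5 + 1 = 6 stereoisomers in total.

6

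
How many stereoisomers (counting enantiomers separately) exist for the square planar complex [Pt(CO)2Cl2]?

2

A square has two trans pairs of vertices; adjacent vertices are cis.
There are 2 geometric isomers: CO cis; CO trans.
Each arrangement has an internal mirror plane or centre of symmetry, so none is chiral.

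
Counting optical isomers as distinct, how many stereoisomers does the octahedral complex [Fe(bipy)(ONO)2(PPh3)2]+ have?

4

The six octahedral sites form three mutually perpendicular trans pairs.
Each bipy is bidentate and must span two cis positions.
The distinct arrangements are (3 in all): ONO trans, PPh3 cis; ONO cis, PPh3 cis (chiral); ONO cis, PPh3 trans.
One of these lacks any improper symmetry element and so occurs as an enantiomeric pair, giving 3 + 1 = 4 stereoisomers in total.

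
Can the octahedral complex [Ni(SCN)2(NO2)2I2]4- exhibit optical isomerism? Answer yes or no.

Working through the distinct placements yields 5 geometric isomers: SCN trans, NO2 trans, I trans; SCN cis, NO2 cis, I trans; SCN trans, NO2 cis, I cis; SCN cis, NO2 cis, I cis (chiral); SCN cis, NO2 trans, I cis.
One of these lacks any improper symmetry element and so occurs as an enantiomeric pair, giving 5 + 1 = 6 stereoisomers in total.

yes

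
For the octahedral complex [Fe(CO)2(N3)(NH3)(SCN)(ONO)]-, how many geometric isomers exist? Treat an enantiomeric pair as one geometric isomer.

In an octahedral complex each vertex has one trans partner and four cis neighbours.
Placing the ligands in turn and identifying arrangements related by rotation or reflection leaves 9 distinct geometric isomers.

9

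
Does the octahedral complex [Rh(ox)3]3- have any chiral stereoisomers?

yes

An octahedron has six vertices in three trans pairs; every non-trans pair is cis.
Each ox is bidentate and must span two cis positions.
Only one geometric arrangement is possible; it has no improper symmetry element, so it exists as a pair of enantiomers (2 stereoisomers).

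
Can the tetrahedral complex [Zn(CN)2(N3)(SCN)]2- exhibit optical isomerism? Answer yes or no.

no

In a tetrahedral complex all four positions are equivalent and every pair of ligands is adjacent — there is no cis/trans distinction.
Only one geometric arrangement is possible.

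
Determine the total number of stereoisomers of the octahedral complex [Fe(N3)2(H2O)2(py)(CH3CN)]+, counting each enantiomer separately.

The six octahedral sites form three mutually perpendicular trans pairs.
There are 6 geometric isomers: N3 cis, H2O cis (3 arrangements, 2 chiral); N3 trans, H2O cis; N3 cis, H2O trans; N3 trans, H2O trans.
Of these, 2 lack any improper symmetry element and so occur as enantiomeric pairs, giving 6 + 2 = 8 stereoisomers in total.

8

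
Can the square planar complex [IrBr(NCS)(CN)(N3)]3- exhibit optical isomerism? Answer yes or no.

In a square planar complex each vertex has one trans partner and two cis neighbours.
Systematic placement gives 3 geometric isomers: (Br/N3 trans, CN/NCS trans); (Br/NCS trans, CN/N3 trans); (Br/CN trans, N3/NCS trans).
Each arrangement has an internal mirror plane or centre of symmetry, so none is chiral.

no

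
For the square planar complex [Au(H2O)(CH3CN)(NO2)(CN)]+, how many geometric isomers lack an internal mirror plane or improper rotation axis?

0

There are 3 geometric isomers: (CH3CN/H2O trans, CN/NO2 trans); (CH3CN/NO2 trans, CN/H2O trans); (CH3CN/CN trans, H2O/NO2 trans).
Each arrangement has an internal mirror plane or centre of symmetry, so none is chiral.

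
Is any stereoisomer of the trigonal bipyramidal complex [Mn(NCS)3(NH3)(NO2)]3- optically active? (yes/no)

Systematic placement gives 4 geometric isomers: NH3 equatorial, NO2 equatorial; NH3 axial, NO2 equatorial; NH3 equatorial, NO2 axial; NH3 axial, NO2 axial.
Each arrangement has an internal mirror plane or centre of symmetry, so none is chiral.

no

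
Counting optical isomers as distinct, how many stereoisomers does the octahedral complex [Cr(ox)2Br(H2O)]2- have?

The six octahedral sites form three mutually perpendicular trans pairs.
Each ox is bidentate and must span two cis positions.
There are 2 geometric isomers: Br and H2O mutually trans; Br and H2O mutually cis (chiral).
One of these lacks any improper symmetry element and so occurs as an enantiomeric pair, giving 2 + 1 = 3 stereoisomers in total.

3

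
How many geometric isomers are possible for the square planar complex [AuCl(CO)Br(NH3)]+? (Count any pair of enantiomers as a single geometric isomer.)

3

A square has two trans pairs of vertices; adjacent vertices are cis.
Systematic placement gives 3 geometric isomers: (Br/Cl trans, CO/NH3 trans); (Br/NH3 trans, CO/Cl trans); (Br/CO trans, Cl/NH3 trans).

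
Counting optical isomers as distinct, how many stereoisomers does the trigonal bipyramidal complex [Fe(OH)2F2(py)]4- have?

6

A trigonal bipyramid has two axial and three equatorial sites, which are chemically inequivalent.
Exhaustive case analysis gives 5 geometric isomers.
One of these lacks any improper symmetry element and so occurs as an enantiomeric pair, giving 5 + 1 = 6 stereoisomers in total.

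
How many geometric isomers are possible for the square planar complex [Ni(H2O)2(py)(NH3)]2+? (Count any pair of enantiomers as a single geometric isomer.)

2

There are 2 geometric isomers: H2O cis; H2O trans.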